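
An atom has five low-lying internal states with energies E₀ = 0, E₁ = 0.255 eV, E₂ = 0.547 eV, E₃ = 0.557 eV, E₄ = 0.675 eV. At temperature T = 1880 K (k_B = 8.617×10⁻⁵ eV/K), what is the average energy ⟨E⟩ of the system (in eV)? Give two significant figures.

0.077 eV

k_BT = 8.617×10⁻⁵ × 1880 K = 0.1620 eV.
Eᵢ/kT = 0, 1.574, 3.377, 3.438, 4.167.
Z = Σ e^(−Eᵢ/kT) = e^(−0) + e^(−1.574) + e^(−3.377) + e^(−3.438) + e^(−4.167) = 1.000 + 0.2072 + 0.03415 + 0.03213 + 0.01550 = 1.289.
⟨E⟩ = Σ Eᵢ e^(−Eᵢ/kT) / Z = (0·1.000 + 0.255·0.2072 + 0.547·0.03415 + 0.557·0.03213 + 0.675·0.01550) / 1.289 = 0.077 eV.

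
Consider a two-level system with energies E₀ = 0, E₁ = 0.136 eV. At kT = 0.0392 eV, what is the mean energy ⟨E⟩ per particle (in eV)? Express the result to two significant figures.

0.0041 eV

Eᵢ/kT = 0, 3.469.
Z = Σ e^(−Eᵢ/kT) = e^(−0) + e^(−3.469) = 1.000 + 0.03115 = 1.031.
⟨E⟩ = Σ Eᵢ e^(−Eᵢ/kT) / Z = (0·1.000 + 0.136·0.03115) / 1.031 = 0.0041 eV.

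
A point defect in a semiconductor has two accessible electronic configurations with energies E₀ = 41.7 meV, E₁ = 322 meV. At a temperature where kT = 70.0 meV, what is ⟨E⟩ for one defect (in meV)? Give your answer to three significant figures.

46.7 meV

Eᵢ/kT = 0.59571, 4.6000.
Z = Σ e^(−Eᵢ/kT) = e^(−0.59571) + e^(−4.6000) = 0.55117 + 0.010052 = 0.56122.
⟨E⟩ = Σ Eᵢ e^(−Eᵢ/kT) / Z = (41.7·0.55117 + 322·0.010052) / 0.56122 = 46.7 meV.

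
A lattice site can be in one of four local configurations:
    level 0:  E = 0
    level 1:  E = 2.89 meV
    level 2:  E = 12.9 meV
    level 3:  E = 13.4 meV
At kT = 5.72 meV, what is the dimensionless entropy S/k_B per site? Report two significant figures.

1.0

Eᵢ/kT = 0, 0.5052, 2.255, 2.343.
Z = Σ e^(−Eᵢ/kT) = e^(−0) + e^(−0.5052) + e^(−2.255) + e^(−2.343) = 1.000 + 0.6034 + 0.1049 + 0.09604 = 1.804.
⟨E⟩ = Σ EᵢPᵢ = 2.430 meV.
S/k_B = ln Z + ⟨E⟩/kT = ln(1.804) + 2.430/5.72 = 0.5900 + 0.4248 = 1.0.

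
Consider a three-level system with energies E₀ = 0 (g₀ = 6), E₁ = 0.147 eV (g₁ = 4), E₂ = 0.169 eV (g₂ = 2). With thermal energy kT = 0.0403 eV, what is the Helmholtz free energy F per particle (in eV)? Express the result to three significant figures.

-0.0731 eV

Eᵢ/kT = 0, 3.6476, 4.1935.
Z = Σ gᵢe^(−Eᵢ/kT) = 6·e^(−0) + 4·e^(−3.6476) + 2·e^(−4.1935) = 6.0000 + 0.10421 + 0.030187 = 6.1344.
F = −kT ln Z = −0.0403 × ln(6.1344) = −0.0403 × 1.8139 = -0.0731 eV.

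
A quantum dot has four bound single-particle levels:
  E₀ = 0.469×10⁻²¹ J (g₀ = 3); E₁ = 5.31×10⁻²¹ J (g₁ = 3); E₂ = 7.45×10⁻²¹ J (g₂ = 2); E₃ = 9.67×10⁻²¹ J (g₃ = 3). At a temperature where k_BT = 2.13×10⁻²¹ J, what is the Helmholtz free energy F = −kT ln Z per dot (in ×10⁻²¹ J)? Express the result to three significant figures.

Eᵢ/kT = 0.22019, 2.4930, 3.4977, 4.5399.
Z = Σ gᵢe^(−Eᵢ/kT) = 3·e^(−0.22019) + 3·e^(−2.4930) + 2·e^(−3.4977) + 3·e^(−4.5399) = 2.4071 + 0.24798 + 0.060534 + 0.032023 = 2.7476.
F = −kT ln Z = −2.13 × ln(2.7476) = −2.13 × 1.0107 = -2.15 ×10⁻²¹ J.

-2.15 ×10⁻²¹ J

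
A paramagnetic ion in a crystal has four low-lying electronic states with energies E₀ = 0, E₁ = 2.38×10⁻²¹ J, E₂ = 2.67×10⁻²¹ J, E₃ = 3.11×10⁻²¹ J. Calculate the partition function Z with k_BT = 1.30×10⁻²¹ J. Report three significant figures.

Z = 1.38

Eᵢ/kT = 0, 1.8308, 2.0538, 2.3923.
Z = Σ e^(−Eᵢ/kT) = e^(−0) + e^(−1.8308) + e^(−2.0538) + e^(−2.3923) = 1.0000 + 0.16029 + 0.12825 + 0.091419 = 1.3800.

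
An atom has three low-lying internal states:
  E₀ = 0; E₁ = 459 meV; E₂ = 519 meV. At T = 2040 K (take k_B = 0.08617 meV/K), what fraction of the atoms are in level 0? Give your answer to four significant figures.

k_BT = 0.08617 × 2040 K = 175.787 meV.
Eᵢ/kT = 0, 2.61111, 2.95244.
Z = Σ e^(−Eᵢ/kT) = e^(−0) + e^(−2.61111) + e^(−2.95244) = 1.00000 + 0.0734530 + 0.0522122 = 1.12567.
P₀ = e^(−E₀/kT) / Z = 1.00000/1.12567 = 0.8884.

0.8884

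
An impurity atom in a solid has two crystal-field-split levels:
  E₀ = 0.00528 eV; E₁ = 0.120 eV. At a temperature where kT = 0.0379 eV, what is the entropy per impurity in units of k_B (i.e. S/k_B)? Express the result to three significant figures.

Eᵢ/kT = 0.13931, 3.1662.
Z = Σ e^(−Eᵢ/kT) = e^(−0.13931) + e^(−3.1662) = 0.86996 + 0.042164 = 0.91212.
⟨E⟩ = Σ EᵢPᵢ = 0.010583 eV.
S/k_B = ln Z + ⟨E⟩/kT = ln(0.91212) + 0.010583/0.0379 = -0.091984 + 0.27923 = 0.187.

0.187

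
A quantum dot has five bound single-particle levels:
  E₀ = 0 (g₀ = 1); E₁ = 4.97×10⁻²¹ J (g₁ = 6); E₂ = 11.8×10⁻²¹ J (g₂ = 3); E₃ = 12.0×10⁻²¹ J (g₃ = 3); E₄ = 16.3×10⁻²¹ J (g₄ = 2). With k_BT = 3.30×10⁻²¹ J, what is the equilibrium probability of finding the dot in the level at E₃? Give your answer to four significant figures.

0.03152

Eᵢ/kT = 0, 1.50606, 3.57576, 3.63636, 4.93939.
Z = Σ gᵢe^(−Eᵢ/kT) = 1·e^(−0) + 6·e^(−1.50606) + 3·e^(−3.57576) + 3·e^(−3.63636) + 2·e^(−4.93939) = 1.00000 + 1.33069 + 0.0839824 + 0.0790442 + 0.0143179 = 2.50803.
P₃ = g₃ e^(−E₃/kT) / Z = 0.0790442/2.50803 = 0.03152.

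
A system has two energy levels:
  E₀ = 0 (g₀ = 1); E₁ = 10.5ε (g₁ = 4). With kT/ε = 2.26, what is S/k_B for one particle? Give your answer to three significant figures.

Eᵢ/kT = 0, 4.6460.
Z = Σ gᵢe^(−Eᵢ/kT) = 1·e^(−0) + 4·e^(−4.6460) = 1.0000 + 0.038400 = 1.0384.
⟨E⟩ = Σ EᵢPᵢ = 0.38829 ε.
S/k_B = ln Z + ⟨E⟩/kT = ln(1.0384) + 0.38829/2.26 = 0.037681 + 0.17181 = 0.209.

0.209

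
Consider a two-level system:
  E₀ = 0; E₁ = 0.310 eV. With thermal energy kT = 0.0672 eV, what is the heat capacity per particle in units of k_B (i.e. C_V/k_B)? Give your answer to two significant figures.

0.21

Eᵢ/kT = 0, 4.613.
Z = Σ e^(−Eᵢ/kT) = e^(−0) + e^(−4.613) = 1.000 + 0.009922 = 1.010.
⟨E⟩ = 0.003045 eV, ⟨E²⟩ = 0.0009441 eV².
C_V/k_B = (⟨E²⟩ − ⟨E⟩²)/(kT)² = (0.0009441 − 0.000009272)/0.004516 = 0.21.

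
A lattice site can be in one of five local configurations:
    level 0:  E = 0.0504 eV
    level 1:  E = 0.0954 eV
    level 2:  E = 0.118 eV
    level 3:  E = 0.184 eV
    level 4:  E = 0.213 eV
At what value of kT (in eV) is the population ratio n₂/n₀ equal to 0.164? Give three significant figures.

0.0374 eV

n₂/n₀ = exp[−(E₂−E₀)/kT] = 0.164.
⇒ (E₂−E₀)/kT = ln(1/0.164) = ln(6.0976) = 1.8079.
kT = 0.0676 eV / 1.8079 = 0.0374 eV.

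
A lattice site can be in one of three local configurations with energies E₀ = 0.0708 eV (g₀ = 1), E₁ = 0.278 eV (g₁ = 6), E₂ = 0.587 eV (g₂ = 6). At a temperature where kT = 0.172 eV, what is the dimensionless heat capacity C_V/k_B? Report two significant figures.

Eᵢ/kT = 0.4116, 1.616, 3.413.
Z = Σ gᵢe^(−Eᵢ/kT) = 1·e^(−0.4116) + 6·e^(−1.616) + 6·e^(−3.413) = 0.6626 + 1.192 + 0.1977 = 2.052.
⟨E⟩ = 0.2409 eV, ⟨E²⟩ = 0.07971 eV².
C_V/k_B = (⟨E²⟩ − ⟨E⟩²)/(kT)² = (0.07971 − 0.05803)/0.02958 = 0.73.

0.73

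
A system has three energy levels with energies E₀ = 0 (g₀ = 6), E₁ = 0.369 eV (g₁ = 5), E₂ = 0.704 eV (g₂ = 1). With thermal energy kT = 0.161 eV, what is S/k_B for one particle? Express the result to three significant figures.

2.06

Eᵢ/kT = 0, 2.2919, 4.3727.
Z = Σ gᵢe^(−Eᵢ/kT) = 6·e^(−0) + 5·e^(−2.2919) + 1·e^(−4.3727) = 6.0000 + 0.50537 + 0.012617 = 6.5180.
⟨E⟩ = Σ EᵢPᵢ = 0.029973 eV.
S/k_B = ln Z + ⟨E⟩/kT = ln(6.5180) + 0.029973/0.161 = 1.8746 + 0.18617 = 2.06.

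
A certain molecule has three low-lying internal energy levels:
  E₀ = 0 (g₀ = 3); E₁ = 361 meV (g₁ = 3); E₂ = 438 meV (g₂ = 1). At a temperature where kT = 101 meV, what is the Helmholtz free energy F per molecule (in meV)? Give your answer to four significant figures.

Eᵢ/kT = 0, 3.57426, 4.33663.
Z = Σ gᵢe^(−Eᵢ/kT) = 3·e^(−0) + 3·e^(−3.57426) + 1·e^(−4.33663) = 3.00000 + 0.0841085 + 0.0130805 = 3.09719.
F = −kT ln Z = −101 × ln(3.09719) = −101 × 1.13050 = -114.2 meV.

-114.2 meV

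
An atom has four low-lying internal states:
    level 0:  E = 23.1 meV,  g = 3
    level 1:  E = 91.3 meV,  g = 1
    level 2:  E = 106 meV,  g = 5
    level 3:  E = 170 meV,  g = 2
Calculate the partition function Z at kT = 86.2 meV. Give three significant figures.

Eᵢ/kT = 0.26798, 1.0592, 1.2297, 1.9722.
Z = Σ gᵢe^(−Eᵢ/kT) = 3·e^(−0.26798) + 1·e^(−1.0592) + 5·e^(−1.2297) + 2·e^(−1.9722) = 2.2948 + 0.34673 + 1.4619 + 0.27830 = 4.3817.

Z = 4.38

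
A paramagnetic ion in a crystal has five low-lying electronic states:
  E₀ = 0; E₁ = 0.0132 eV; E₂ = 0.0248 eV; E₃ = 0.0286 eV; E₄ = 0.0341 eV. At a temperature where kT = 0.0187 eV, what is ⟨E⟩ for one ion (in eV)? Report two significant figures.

Eᵢ/kT = 0, 0.7059, 1.326, 1.529, 1.824.
Z = Σ e^(−Eᵢ/kT) = e^(−0) + e^(−0.7059) + e^(−1.326) + e^(−1.529) + e^(−1.824) = 1.000 + 0.4937 + 0.2655 + 0.2168 + 0.1614 = 2.137.
⟨E⟩ = Σ Eᵢ e^(−Eᵢ/kT) / Z = (0·1.000 + 0.0132·0.4937 + 0.0248·0.2655 + 0.0286·0.2168 + 0.0341·0.1614) / 2.137 = 0.012 eV.

0.012 eV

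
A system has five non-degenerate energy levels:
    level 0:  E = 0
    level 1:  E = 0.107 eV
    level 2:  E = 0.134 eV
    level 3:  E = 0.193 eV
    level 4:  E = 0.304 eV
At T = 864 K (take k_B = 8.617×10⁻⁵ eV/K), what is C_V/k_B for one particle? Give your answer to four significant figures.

0.8471

k_BT = 8.617×10⁻⁵ × 864 K = 0.0744509 eV.
Eᵢ/kT = 0, 1.43719, 1.79984, 2.59231, 4.08323.
Z = Σ e^(−Eᵢ/kT) = e^(−0) + e^(−1.43719) + e^(−1.79984) + e^(−2.59231) + e^(−4.08323) = 1.00000 + 0.237594 + 0.165325 + 0.0748469 + 0.0168529 = 1.49462.
⟨E⟩ = 0.0449244 eV, ⟨E²⟩ = 0.00671357 eV².
C_V/k_B = (⟨E²⟩ − ⟨E⟩²)/(kT)² = (0.00671357 − 0.00201820)/0.00554294 = 0.8471.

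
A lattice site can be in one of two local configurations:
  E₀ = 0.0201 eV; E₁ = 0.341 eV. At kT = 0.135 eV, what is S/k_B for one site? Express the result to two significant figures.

Eᵢ/kT = 0.1489, 2.526.
Z = Σ e^(−Eᵢ/kT) = e^(−0.1489) + e^(−2.526) = 0.8617 + 0.07998 = 0.9417.
⟨E⟩ = Σ EᵢPᵢ = 0.04735 eV.
S/k_B = ln Z + ⟨E⟩/kT = ln(0.9417) + 0.04735/0.135 = -0.06007 + 0.3507 = 0.29.

0.29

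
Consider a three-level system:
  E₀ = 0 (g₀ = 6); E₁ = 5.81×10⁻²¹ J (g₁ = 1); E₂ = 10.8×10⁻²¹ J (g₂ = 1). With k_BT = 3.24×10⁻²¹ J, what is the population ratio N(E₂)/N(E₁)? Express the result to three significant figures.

0.214

n₂/n₁ = (g₂/g₁) exp[−(E₂−E₁)/kT] = (1/1) × exp(−(4.99 ×10⁻²¹ J)/(3.24 ×10⁻²¹ J)) = (1/1) × exp(-1.5401) = 0.214.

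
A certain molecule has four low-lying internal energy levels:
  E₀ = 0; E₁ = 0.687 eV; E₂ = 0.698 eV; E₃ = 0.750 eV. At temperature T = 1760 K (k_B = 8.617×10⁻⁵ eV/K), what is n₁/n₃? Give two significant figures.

k_BT = 8.617×10⁻⁵ × 1760 K = 0.1517 eV.
n₁/n₃ = exp[−(E₁−E₃)/kT] = exp(−(-0.063 eV)/(0.1517 eV)) = exp(0.4153) = 1.5.

1.5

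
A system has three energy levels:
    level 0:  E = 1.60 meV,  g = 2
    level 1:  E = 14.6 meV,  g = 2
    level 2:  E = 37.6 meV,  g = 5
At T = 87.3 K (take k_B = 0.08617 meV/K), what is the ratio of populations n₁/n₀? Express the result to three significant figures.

k_BT = 0.08617 × 87.3 K = 7.5226 meV.
n₁/n₀ = (g₁/g₀) exp[−(E₁−E₀)/kT] = (2/2) × exp(−(13.00 meV)/(7.5226 meV)) = (2/2) × exp(-1.7281) = 0.178.

0.178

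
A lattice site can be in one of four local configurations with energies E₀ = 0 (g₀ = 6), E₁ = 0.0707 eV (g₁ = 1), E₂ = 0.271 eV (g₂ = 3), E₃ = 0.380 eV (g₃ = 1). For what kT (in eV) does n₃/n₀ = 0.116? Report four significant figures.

1.049 eV

n₃/n₀ = (g₃/g₀) exp[−(E₃−E₀)/kT] = 0.116.
⇒ (E₃−E₀)/kT = ln((1/6)/0.116) = ln(1.43678) = 0.362404.
kT = 0.380 eV / 0.362404 = 1.049 eV.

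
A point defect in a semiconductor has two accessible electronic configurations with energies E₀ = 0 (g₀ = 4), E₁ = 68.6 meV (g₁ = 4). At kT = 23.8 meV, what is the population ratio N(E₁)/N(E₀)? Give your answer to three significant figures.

0.0560

n₁/n₀ = (g₁/g₀) exp[−(E₁−E₀)/kT] = (4/4) × exp(−(68.6 meV)/(23.8 meV)) = (4/4) × exp(-2.8824) = 0.0560.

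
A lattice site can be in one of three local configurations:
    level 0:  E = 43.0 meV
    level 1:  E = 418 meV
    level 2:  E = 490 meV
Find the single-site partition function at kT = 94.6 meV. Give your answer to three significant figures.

Eᵢ/kT = 0.45455, 4.4186, 5.1797.
Z = Σ e^(−Eᵢ/kT) = e^(−0.45455) + e^(−4.4186) + e^(−5.1797) = 0.63473 + 0.012051 + 0.0056297 = 0.65241.

Z = 0.652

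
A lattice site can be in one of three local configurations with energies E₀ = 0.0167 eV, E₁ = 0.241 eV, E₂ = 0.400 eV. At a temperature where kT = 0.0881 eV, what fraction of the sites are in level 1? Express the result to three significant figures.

Eᵢ/kT = 0.18956, 2.7355, 4.5403.
Z = Σ e^(−Eᵢ/kT) = e^(−0.18956) + e^(−2.7355) + e^(−4.5403) = 0.82732 + 0.064862 + 0.010670 = 0.90285.
P₁ = e^(−E₁/kT) / Z = 0.064862/0.90285 = 0.0718.

0.0718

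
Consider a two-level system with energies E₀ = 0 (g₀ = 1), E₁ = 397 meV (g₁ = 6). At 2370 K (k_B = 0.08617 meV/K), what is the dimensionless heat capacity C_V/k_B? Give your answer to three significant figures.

k_BT = 0.08617 × 2370 K = 204.22 meV.
Eᵢ/kT = 0, 1.9440.
Z = Σ gᵢe^(−Eᵢ/kT) = 1·e^(−0) + 6·e^(−1.9440) = 1.0000 + 0.85878 = 1.8588.
⟨E⟩ = 183.42 meV, ⟨E²⟩ = 72817 meV².
C_V/k_B = (⟨E²⟩ − ⟨E⟩²)/(kT)² = (72817 − 33643)/41706 = 0.939.

0.939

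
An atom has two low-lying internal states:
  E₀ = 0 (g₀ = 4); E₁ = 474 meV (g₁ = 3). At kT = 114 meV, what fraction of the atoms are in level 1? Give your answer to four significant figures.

0.01159

Eᵢ/kT = 0, 4.15789.
Z = Σ gᵢe^(−Eᵢ/kT) = 4·e^(−0) + 3·e^(−4.15789) = 4.00000 + 0.0469216 = 4.04692.
P₁ = g₁ e^(−E₁/kT) / Z = 0.0469216/4.04692 = 0.01159.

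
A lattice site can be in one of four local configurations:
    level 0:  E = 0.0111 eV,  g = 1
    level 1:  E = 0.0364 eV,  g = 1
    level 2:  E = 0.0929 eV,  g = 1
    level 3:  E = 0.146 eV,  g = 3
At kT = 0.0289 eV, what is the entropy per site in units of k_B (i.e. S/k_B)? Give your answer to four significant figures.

0.8491

Eᵢ/kT = 0.384083, 1.25952, 3.21453, 5.05190.
Z = Σ gᵢe^(−Eᵢ/kT) = 1·e^(−0.384083) + 1·e^(−1.25952) + 1·e^(−3.21453) + 3·e^(−5.05190) = 0.681075 + 0.283790 + 0.0401742 + 0.0191915 = 1.02423.
⟨E⟩ = Σ EᵢPᵢ = 0.0238462 eV.
S/k_B = ln Z + ⟨E⟩/kT = ln(1.02423) + 0.0238462/0.0289 = 0.0239411 + 0.825128 = 0.8491.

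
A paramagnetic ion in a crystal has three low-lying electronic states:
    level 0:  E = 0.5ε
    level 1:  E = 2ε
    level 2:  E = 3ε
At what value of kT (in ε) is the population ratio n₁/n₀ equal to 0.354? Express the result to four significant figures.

1.444 ε

n₁/n₀ = exp[−(E₁−E₀)/kT] = 0.354.
⇒ (E₁−E₀)/kT = ln(1/0.354) = ln(2.82486) = 1.03846.
kT = 1.5ε / 1.03846 = 1.444 ε.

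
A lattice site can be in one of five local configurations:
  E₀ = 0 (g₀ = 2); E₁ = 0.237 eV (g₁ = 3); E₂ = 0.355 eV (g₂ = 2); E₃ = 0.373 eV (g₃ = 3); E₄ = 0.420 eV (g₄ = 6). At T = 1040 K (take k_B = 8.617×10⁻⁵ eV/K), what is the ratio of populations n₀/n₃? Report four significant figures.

k_BT = 8.617×10⁻⁵ × 1040 K = 0.0896168 eV.
n₀/n₃ = (g₀/g₃) exp[−(E₀−E₃)/kT] = (2/3) × exp(−(-0.373 eV)/(0.0896168 eV)) = (2/3) × exp(4.16217) = 42.81.

42.81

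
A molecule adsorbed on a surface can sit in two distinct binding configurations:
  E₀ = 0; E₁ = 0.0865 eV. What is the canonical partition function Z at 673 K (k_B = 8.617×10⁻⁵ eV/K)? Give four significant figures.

Z = 1.225

k_BT = 8.617×10⁻⁵ × 673 K = 0.0579924 eV.
Eᵢ/kT = 0, 1.49157.
Z = Σ e^(−Eᵢ/kT) = e^(−0) + e^(−1.49157) = 1.00000 + 0.225019 = 1.22502.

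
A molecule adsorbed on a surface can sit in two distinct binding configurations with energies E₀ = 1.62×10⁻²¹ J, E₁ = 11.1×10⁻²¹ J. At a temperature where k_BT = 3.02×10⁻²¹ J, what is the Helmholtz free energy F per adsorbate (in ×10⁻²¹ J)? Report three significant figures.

Eᵢ/kT = 0.53642, 3.6755.
Z = Σ e^(−Eᵢ/kT) = e^(−0.53642) + e^(−3.6755) = 0.58484 + 0.025337 = 0.61018.
F = −kT ln Z = −3.02 × ln(0.61018) = −3.02 × -0.49400 = 1.49 ×10⁻²¹ J.

1.49 ×10⁻²¹ J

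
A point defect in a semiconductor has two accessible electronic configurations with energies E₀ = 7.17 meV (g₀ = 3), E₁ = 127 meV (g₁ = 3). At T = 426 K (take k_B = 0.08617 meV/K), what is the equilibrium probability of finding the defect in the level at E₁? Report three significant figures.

k_BT = 0.08617 × 426 K = 36.708 meV.
Eᵢ/kT = 0.19533, 3.4597.
Z = Σ gᵢe^(−Eᵢ/kT) = 3·e^(−0.19533) + 3·e^(−3.4597) = 2.4677 + 0.094318 = 2.5620.
P₁ = g₁ e^(−E₁/kT) / Z = 0.094318/2.5620 = 0.0368.

0.0368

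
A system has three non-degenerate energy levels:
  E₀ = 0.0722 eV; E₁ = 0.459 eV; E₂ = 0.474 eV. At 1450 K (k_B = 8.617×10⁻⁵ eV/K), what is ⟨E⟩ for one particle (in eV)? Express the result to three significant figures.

k_BT = 8.617×10⁻⁵ × 1450 K = 0.12495 eV.
Eᵢ/kT = 0.57783, 3.6735, 3.7935.
Z = Σ e^(−Eᵢ/kT) = e^(−0.57783) + e^(−3.6735) + e^(−3.7935) = 0.56111 + 0.025387 + 0.022517 = 0.60901.
⟨E⟩ = Σ Eᵢ e^(−Eᵢ/kT) / Z = (0.0722·0.56111 + 0.459·0.025387 + 0.474·0.022517) / 0.60901 = 0.103 eV.

0.103 eV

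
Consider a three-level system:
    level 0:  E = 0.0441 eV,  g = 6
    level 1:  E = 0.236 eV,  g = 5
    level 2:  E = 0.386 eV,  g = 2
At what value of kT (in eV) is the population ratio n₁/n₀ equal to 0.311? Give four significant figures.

n₁/n₀ = (g₁/g₀) exp[−(E₁−E₀)/kT] = 0.311.
⇒ (E₁−E₀)/kT = ln((5/6)/0.311) = ln(2.67953) = 0.985641.
kT = 0.1919 eV / 0.985641 = 0.1947 eV.

0.1947 eV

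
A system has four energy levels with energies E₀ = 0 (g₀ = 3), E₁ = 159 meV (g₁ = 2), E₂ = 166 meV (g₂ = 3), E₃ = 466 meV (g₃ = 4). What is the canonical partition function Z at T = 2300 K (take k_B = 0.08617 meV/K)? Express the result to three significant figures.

k_BT = 0.08617 × 2300 K = 198.19 meV.
Eᵢ/kT = 0, 0.80226, 0.83758, 2.3513.
Z = Σ gᵢe^(−Eᵢ/kT) = 3·e^(−0) + 2·e^(−0.80226) + 3·e^(−0.83758) + 4·e^(−2.3513) = 3.0000 + 0.89663 + 1.2983 + 0.38098 = 5.5759.

Z = 5.58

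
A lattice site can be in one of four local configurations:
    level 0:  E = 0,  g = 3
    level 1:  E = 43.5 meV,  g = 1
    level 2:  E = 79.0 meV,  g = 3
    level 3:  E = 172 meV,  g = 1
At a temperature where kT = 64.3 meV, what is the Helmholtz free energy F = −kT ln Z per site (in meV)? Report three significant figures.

Eᵢ/kT = 0, 0.67652, 1.2286, 2.6750.
Z = Σ gᵢe^(−Eᵢ/kT) = 3·e^(−0) + 1·e^(−0.67652) + 3·e^(−1.2286) + 1·e^(−2.6750) = 3.0000 + 0.50838 + 0.87811 + 0.068907 = 4.4554.
F = −kT ln Z = −64.3 × ln(4.4554) = −64.3 × 1.4941 = -96.1 meV.

-96.1 meV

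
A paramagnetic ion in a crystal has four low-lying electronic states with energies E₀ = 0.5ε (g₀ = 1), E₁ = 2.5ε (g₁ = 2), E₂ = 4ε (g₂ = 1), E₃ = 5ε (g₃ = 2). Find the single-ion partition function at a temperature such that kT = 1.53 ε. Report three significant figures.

Z = 1.26

Eᵢ/kT = 0.32680, 1.6340, 2.6144, 3.2680.
Z = Σ gᵢe^(−Eᵢ/kT) = 1·e^(−0.32680) + 2·e^(−1.6340) + 1·e^(−2.6144) + 2·e^(−3.2680) = 0.72123 + 0.39029 + 0.073212 + 0.076165 = 1.2609.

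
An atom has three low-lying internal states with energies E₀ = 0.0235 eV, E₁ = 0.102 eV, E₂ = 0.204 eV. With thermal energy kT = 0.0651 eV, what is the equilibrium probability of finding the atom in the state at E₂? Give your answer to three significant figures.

0.0459

Eᵢ/kT = 0.36098, 1.5668, 3.1336.
Z = Σ e^(−Eᵢ/kT) = e^(−0.36098) + e^(−1.5668) + e^(−3.1336) = 0.69699 + 0.20871 + 0.043561 = 0.94926.
P₂ = e^(−E₂/kT) / Z = 0.043561/0.94926 = 0.0459.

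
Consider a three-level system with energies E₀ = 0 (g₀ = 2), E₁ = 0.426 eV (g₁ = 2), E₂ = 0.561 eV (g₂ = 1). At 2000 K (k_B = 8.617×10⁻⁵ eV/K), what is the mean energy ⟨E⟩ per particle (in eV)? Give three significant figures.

k_BT = 8.617×10⁻⁵ × 2000 K = 0.17234 eV.
Eᵢ/kT = 0, 2.4719, 3.2552.
Z = Σ gᵢe^(−Eᵢ/kT) = 2·e^(−0) + 2·e^(−2.4719) + 1·e^(−3.2552) = 2.0000 + 0.16885 + 0.038573 = 2.2074.
⟨E⟩ = Σ Eᵢ gᵢe^(−Eᵢ/kT) / Z = (0·2.0000 + 0.426·0.16885 + 0.561·0.038573) / 2.2074 = 0.0424 eV.

0.0424 eV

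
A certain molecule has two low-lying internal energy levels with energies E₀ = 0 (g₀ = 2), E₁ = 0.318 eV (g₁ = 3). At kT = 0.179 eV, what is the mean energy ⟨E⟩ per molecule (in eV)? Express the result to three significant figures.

0.0644 eV

Eᵢ/kT = 0, 1.7765.
Z = Σ gᵢe^(−Eᵢ/kT) = 2·e^(−0) + 3·e^(−1.7765) = 2.0000 + 0.50769 = 2.5077.
⟨E⟩ = Σ Eᵢ gᵢe^(−Eᵢ/kT) / Z = (0·2.0000 + 0.318·0.50769) / 2.5077 = 0.0644 eV.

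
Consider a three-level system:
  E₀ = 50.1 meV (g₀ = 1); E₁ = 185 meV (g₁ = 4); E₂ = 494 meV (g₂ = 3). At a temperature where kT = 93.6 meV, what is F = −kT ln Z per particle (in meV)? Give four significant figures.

-13.49 meV

Eᵢ/kT = 0.535256, 1.97650, 5.27778.
Z = Σ gᵢe^(−Eᵢ/kT) = 1·e^(−0.535256) + 4·e^(−1.97650) + 3·e^(−5.27778) = 0.585519 + 0.554213 + 0.0153112 = 1.15504.
F = −kT ln Z = −93.6 × ln(1.15504) = −93.6 × 0.144135 = -13.49 meV.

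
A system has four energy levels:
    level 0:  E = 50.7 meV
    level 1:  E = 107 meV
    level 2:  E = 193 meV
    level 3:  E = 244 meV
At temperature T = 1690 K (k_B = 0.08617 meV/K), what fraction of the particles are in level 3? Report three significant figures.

k_BT = 0.08617 × 1690 K = 145.63 meV.
Eᵢ/kT = 0.34814, 0.73474, 1.3253, 1.6755.
Z = Σ e^(−Eᵢ/kT) = e^(−0.34814) + e^(−0.73474) + e^(−1.3253) + e^(−1.6755) = 0.70600 + 0.47963 + 0.26572 + 0.18721 = 1.6386.
P₃ = e^(−E₃/kT) / Z = 0.18721/1.6386 = 0.114.

0.114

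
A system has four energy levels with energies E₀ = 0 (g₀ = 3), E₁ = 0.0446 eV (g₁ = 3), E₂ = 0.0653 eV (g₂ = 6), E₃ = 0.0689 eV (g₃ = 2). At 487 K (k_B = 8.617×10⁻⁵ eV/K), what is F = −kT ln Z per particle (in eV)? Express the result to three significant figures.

-0.0730 eV

k_BT = 8.617×10⁻⁵ × 487 K = 0.041965 eV.
Eᵢ/kT = 0, 1.0628, 1.5561, 1.6418.
Z = Σ gᵢe^(−Eᵢ/kT) = 3·e^(−0) + 3·e^(−1.0628) + 6·e^(−1.5561) + 2·e^(−1.6418) = 3.0000 + 1.0365 + 1.2657 + 0.38726 = 5.6895.
F = −kT ln Z = −0.041965 × ln(5.6895) = −0.041965 × 1.7386 = -0.0730 eV.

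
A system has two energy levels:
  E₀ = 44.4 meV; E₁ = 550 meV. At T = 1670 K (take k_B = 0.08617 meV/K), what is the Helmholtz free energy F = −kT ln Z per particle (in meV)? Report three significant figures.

40.2 meV

k_BT = 0.08617 × 1670 K = 143.90 meV.
Eᵢ/kT = 0.30855, 3.8221.
Z = Σ e^(−Eᵢ/kT) = e^(−0.30855) + e^(−3.8221) = 0.73451 + 0.021882 = 0.75639.
F = −kT ln Z = −143.90 × ln(0.75639) = −143.90 × -0.27920 = 40.2 meV.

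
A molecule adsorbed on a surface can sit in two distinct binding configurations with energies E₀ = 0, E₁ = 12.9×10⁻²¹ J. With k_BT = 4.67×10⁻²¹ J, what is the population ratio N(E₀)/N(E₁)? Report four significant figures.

15.84

n₀/n₁ = exp[−(E₀−E₁)/kT] = exp(−(-12.9 ×10⁻²¹ J)/(4.67 ×10⁻²¹ J)) = exp(2.76231) = 15.84.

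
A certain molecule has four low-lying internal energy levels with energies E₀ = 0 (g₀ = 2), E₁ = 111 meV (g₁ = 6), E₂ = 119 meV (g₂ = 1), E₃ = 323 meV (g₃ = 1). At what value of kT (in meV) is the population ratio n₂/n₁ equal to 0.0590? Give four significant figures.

n₂/n₁ = (g₂/g₁) exp[−(E₂−E₁)/kT] = 0.0590.
⇒ (E₂−E₁)/kT = ln((1/6)/0.0590) = ln(2.82486) = 1.03846.
kT = 8 meV / 1.03846 = 7.704 meV.

7.704 meV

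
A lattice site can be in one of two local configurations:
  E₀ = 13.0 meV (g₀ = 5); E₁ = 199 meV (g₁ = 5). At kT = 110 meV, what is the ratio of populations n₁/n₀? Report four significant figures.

0.1844

n₁/n₀ = (g₁/g₀) exp[−(E₁−E₀)/kT] = (5/5) × exp(−(186.0 meV)/(110 meV)) = (5/5) × exp(-1.69091) = 0.1844.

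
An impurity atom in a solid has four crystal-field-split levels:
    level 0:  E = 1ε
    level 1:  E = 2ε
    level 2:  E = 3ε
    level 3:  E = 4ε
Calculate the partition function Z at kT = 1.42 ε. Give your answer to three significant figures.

Eᵢ/kT = 0.70423, 1.4085, 2.1127, 2.8169.
Z = Σ e^(−Eᵢ/kT) = e^(−0.70423) + e^(−1.4085) + e^(−2.1127) + e^(−2.8169) = 0.49449 + 0.24451 + 0.12091 + 0.059791 = 0.91970.

Z = 0.920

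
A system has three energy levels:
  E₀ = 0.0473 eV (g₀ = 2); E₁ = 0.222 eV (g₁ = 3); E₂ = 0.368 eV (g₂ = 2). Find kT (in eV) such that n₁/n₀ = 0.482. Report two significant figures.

0.15 eV

n₁/n₀ = (g₁/g₀) exp[−(E₁−E₀)/kT] = 0.482.
⇒ (E₁−E₀)/kT = ln((3/2)/0.482) = ln(3.112) = 1.135.
kT = 0.1747 eV / 1.135 = 0.15 eV.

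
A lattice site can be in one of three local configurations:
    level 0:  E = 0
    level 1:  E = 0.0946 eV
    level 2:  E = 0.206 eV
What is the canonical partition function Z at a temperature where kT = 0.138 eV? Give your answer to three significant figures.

Eᵢ/kT = 0, 0.68551, 1.4928.
Z = Σ e^(−Eᵢ/kT) = e^(−0) + e^(−0.68551) + e^(−1.4928) = 1.0000 + 0.50383 + 0.22474 = 1.7286.

Z = 1.73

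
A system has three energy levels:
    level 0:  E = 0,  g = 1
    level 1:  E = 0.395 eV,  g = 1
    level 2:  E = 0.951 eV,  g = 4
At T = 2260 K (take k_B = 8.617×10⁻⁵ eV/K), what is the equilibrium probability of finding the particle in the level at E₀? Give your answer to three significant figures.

0.861

k_BT = 8.617×10⁻⁵ × 2260 K = 0.19474 eV.
Eᵢ/kT = 0, 2.0283, 4.8834.
Z = Σ gᵢe^(−Eᵢ/kT) = 1·e^(−0) + 1·e^(−2.0283) + 4·e^(−4.8834) = 1.0000 + 0.13156 + 0.030285 = 1.1618.
P₀ = g₀ e^(−E₀/kT) / Z = 1.0000/1.1618 = 0.861.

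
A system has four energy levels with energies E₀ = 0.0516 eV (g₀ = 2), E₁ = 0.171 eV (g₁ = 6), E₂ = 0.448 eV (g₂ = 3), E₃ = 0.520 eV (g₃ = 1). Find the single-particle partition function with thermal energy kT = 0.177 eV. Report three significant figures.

Z = 4.07

Eᵢ/kT = 0.29153, 0.96610, 2.5311, 2.9379.
Z = Σ gᵢe^(−Eᵢ/kT) = 2·e^(−0.29153) + 6·e^(−0.96610) + 3·e^(−2.5311) + 1·e^(−2.9379) = 1.4942 + 2.2834 + 0.23871 + 0.052977 = 4.0693.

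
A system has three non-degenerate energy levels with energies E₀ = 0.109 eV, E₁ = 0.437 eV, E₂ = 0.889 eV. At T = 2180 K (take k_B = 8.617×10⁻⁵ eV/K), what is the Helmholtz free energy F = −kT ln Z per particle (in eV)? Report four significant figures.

0.07629 eV

k_BT = 8.617×10⁻⁵ × 2180 K = 0.187851 eV.
Eᵢ/kT = 0.580247, 2.32631, 4.73247.
Z = Σ e^(−Eᵢ/kT) = e^(−0.580247) + e^(−2.32631) + e^(−4.73247) = 0.559760 + 0.0976554 + 0.00880470 = 0.666220.
F = −kT ln Z = −0.187851 × ln(0.666220) = −0.187851 × -0.406135 = 0.07629 eV.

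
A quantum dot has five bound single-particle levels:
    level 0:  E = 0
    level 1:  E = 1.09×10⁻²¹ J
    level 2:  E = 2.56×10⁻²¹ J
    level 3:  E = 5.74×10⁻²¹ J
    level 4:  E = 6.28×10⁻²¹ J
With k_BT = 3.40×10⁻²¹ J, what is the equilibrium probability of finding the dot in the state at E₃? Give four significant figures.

0.07280

Eᵢ/kT = 0, 0.320588, 0.752941, 1.68824, 1.84706.
Z = Σ e^(−Eᵢ/kT) = e^(−0) + e^(−0.320588) + e^(−0.752941) + e^(−1.68824) + e^(−1.84706) = 1.00000 + 0.725722 + 0.470979 + 0.184845 + 0.157700 = 2.53925.
P₃ = e^(−E₃/kT) / Z = 0.184845/2.53925 = 0.07280.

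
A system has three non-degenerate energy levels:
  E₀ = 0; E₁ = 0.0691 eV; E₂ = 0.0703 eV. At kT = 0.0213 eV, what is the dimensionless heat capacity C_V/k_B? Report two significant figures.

0.70

Eᵢ/kT = 0, 3.244, 3.300.
Z = Σ e^(−Eᵢ/kT) = e^(−0) + e^(−3.244) + e^(−3.300) = 1.000 + 0.03901 + 0.03688 = 1.076.
⟨E⟩ = 0.004915 eV, ⟨E²⟩ = 0.0003425 eV².
C_V/k_B = (⟨E²⟩ − ⟨E⟩²)/(kT)² = (0.0003425 − 0.00002416)/0.0004537 = 0.70.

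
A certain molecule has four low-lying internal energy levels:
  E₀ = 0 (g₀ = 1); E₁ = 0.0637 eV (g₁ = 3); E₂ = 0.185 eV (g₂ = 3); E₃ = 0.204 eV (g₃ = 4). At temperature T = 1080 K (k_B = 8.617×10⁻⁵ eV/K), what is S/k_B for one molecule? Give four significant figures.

2.055

k_BT = 8.617×10⁻⁵ × 1080 K = 0.0930636 eV.
Eᵢ/kT = 0, 0.684478, 1.98789, 2.19205.
Z = Σ gᵢe^(−Eᵢ/kT) = 1·e^(−0) + 3·e^(−0.684478) + 3·e^(−1.98789) + 4·e^(−2.19205) = 1.00000 + 1.51306 + 0.410952 + 0.446750 = 3.37076.
⟨E⟩ = Σ EᵢPᵢ = 0.0781856 eV.
S/k_B = ln Z + ⟨E⟩/kT = ln(3.37076) + 0.0781856/0.0930636 = 1.21514 + 0.840131 = 2.055.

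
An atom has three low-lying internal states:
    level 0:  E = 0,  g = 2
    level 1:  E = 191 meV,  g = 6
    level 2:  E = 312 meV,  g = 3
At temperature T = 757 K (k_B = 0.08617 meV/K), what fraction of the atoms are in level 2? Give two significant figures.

0.011

k_BT = 0.08617 × 757 K = 65.23 meV.
Eᵢ/kT = 0, 2.928, 4.783.
Z = Σ gᵢe^(−Eᵢ/kT) = 2·e^(−0) + 6·e^(−2.928) + 3·e^(−4.783) = 2.000 + 0.3210 + 0.02511 = 2.346.
P₂ = g₂ e^(−E₂/kT) / Z = 0.02511/2.346 = 0.011.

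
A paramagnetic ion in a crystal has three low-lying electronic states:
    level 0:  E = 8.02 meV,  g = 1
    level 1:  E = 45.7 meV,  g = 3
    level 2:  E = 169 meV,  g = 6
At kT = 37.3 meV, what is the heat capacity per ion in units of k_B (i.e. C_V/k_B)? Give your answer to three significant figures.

0.755

Eᵢ/kT = 0.21501, 1.2252, 4.5308.
Z = Σ gᵢe^(−Eᵢ/kT) = 1·e^(−0.21501) + 3·e^(−1.2252) + 6·e^(−4.5308) = 0.80653 + 0.88110 + 0.064632 = 1.7523.
⟨E⟩ = 32.904 meV, ⟨E²⟩ = 2133.2 meV².
C_V/k_B = (⟨E²⟩ − ⟨E⟩²)/(kT)² = (2133.2 − 1082.7)/1391.3 = 0.755.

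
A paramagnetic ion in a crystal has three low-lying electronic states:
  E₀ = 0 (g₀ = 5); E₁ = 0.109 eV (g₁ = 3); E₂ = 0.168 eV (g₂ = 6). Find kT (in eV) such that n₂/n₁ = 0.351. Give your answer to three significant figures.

n₂/n₁ = (g₂/g₁) exp[−(E₂−E₁)/kT] = 0.351.
⇒ (E₂−E₁)/kT = ln((6/3)/0.351) = ln(5.6980) = 1.7401.
kT = 0.059 eV / 1.7401 = 0.0339 eV.

0.0339 eV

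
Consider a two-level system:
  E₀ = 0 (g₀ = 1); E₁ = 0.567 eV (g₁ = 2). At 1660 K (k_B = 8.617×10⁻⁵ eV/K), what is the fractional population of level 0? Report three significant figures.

0.963

k_BT = 8.617×10⁻⁵ × 1660 K = 0.14304 eV.
Eᵢ/kT = 0, 3.9639.
Z = Σ gᵢe^(−Eᵢ/kT) = 1·e^(−0) + 2·e^(−3.9639) = 1.0000 + 0.037978 = 1.0380.
P₀ = g₀ e^(−E₀/kT) / Z = 1.0000/1.0380 = 0.963.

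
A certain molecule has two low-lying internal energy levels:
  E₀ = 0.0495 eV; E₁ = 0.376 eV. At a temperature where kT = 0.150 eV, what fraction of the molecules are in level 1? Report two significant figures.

Eᵢ/kT = 0.3300, 2.507.
Z = Σ e^(−Eᵢ/kT) = e^(−0.3300) + e^(−2.507) = 0.7189 + 0.08151 = 0.8004.
P₁ = e^(−E₁/kT) / Z = 0.08151/0.8004 = 0.10.

0.10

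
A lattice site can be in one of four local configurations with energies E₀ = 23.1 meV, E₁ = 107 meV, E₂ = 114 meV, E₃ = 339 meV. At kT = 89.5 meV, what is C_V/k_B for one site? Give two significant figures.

0.39

Eᵢ/kT = 0.2581, 1.196, 1.274, 3.788.
Z = Σ e^(−Eᵢ/kT) = e^(−0.2581) + e^(−1.196) + e^(−1.274) + e^(−3.788) = 0.7725 + 0.3024 + 0.2797 + 0.02264 = 1.377.
⟨E⟩ = 65.19 meV, ⟨E²⟩ = 7343 meV².
C_V/k_B = (⟨E²⟩ − ⟨E⟩²)/(kT)² = (7343 − 4250)/8010 = 0.39.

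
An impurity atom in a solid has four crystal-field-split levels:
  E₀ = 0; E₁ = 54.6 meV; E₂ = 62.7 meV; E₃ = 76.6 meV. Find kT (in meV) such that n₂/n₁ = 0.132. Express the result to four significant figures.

n₂/n₁ = exp[−(E₂−E₁)/kT] = 0.132.
⇒ (E₂−E₁)/kT = ln(1/0.132) = ln(7.57576) = 2.02495.
kT = 8.1 meV / 2.02495 = 4.000 meV.

4.000 meV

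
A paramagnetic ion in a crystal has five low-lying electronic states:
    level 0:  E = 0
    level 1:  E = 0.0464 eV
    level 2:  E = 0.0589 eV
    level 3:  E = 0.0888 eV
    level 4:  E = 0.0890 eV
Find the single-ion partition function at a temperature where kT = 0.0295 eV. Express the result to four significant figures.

Z = 1.441

Eᵢ/kT = 0, 1.57288, 1.99661, 3.01017, 3.01695.
Z = Σ e^(−Eᵢ/kT) = e^(−0) + e^(−1.57288) + e^(−1.99661) + e^(−3.01017) + e^(−3.01695) = 1.00000 + 0.207447 + 0.135795 + 0.0492833 + 0.0489503 = 1.44148.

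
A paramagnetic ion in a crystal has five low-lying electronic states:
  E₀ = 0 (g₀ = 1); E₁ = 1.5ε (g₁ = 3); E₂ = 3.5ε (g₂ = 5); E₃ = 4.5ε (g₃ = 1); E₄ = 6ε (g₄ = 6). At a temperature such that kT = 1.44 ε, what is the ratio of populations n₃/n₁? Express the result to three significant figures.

0.0415

n₃/n₁ = (g₃/g₁) exp[−(E₃−E₁)/kT] = (1/3) × exp(−(3.0ε)/(1.44ε)) = (1/3) × exp(-2.0833) = 0.0415.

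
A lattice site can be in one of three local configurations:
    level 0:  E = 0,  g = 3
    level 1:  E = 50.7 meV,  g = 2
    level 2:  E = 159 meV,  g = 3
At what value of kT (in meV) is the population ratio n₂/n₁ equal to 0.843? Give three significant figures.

188 meV

n₂/n₁ = (g₂/g₁) exp[−(E₂−E₁)/kT] = 0.843.
⇒ (E₂−E₁)/kT = ln((3/2)/0.843) = ln(1.7794) = 0.57628.
kT = 108.3 meV / 0.57628 = 188 meV.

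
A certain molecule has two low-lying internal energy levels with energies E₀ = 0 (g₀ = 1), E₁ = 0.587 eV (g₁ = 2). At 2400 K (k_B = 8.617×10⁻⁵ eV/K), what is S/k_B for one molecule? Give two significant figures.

0.41

k_BT = 8.617×10⁻⁵ × 2400 K = 0.2068 eV.
Eᵢ/kT = 0, 2.838.
Z = Σ gᵢe^(−Eᵢ/kT) = 1·e^(−0) + 2·e^(−2.838) = 1.000 + 0.1171 = 1.117.
⟨E⟩ = Σ EᵢPᵢ = 0.06154 eV.
S/k_B = ln Z + ⟨E⟩/kT = ln(1.117) + 0.06154/0.2068 = 0.1106 + 0.2976 = 0.41.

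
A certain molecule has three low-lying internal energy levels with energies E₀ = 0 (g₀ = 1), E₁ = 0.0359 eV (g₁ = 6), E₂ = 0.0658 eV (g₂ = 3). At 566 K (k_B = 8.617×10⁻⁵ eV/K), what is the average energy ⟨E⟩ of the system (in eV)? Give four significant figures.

0.03319 eV

k_BT = 8.617×10⁻⁵ × 566 K = 0.0487722 eV.
Eᵢ/kT = 0, 0.736075, 1.34913.
Z = Σ gᵢe^(−Eᵢ/kT) = 1·e^(−0) + 6·e^(−0.736075) + 3·e^(−1.34913) = 1.00000 + 2.87394 + 0.778398 = 4.65234.
⟨E⟩ = Σ Eᵢ gᵢe^(−Eᵢ/kT) / Z = (0·1.00000 + 0.0359·2.87394 + 0.0658·0.778398) / 4.65234 = 0.03319 eV.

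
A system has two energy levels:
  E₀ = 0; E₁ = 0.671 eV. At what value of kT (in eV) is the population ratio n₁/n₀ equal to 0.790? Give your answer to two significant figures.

2.8 eV

n₁/n₀ = exp[−(E₁−E₀)/kT] = 0.790.
⇒ (E₁−E₀)/kT = ln(1/0.790) = ln(1.266) = 0.2359.
kT = 0.671 eV / 0.2359 = 2.8 eV.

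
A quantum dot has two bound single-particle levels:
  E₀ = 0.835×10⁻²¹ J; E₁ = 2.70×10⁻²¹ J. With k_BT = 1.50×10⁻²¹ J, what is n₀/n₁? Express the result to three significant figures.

n₀/n₁ = exp[−(E₀−E₁)/kT] = exp(−(-1.865 ×10⁻²¹ J)/(1.50 ×10⁻²¹ J)) = exp(1.2433) = 3.47.

3.47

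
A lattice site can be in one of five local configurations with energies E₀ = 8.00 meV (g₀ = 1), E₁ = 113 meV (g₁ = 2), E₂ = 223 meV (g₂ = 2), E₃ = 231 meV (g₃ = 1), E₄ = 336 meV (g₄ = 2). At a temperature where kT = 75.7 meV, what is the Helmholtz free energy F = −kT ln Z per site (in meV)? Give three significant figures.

Eᵢ/kT = 0.10568, 1.4927, 2.9458, 3.0515, 4.4386.
Z = Σ gᵢe^(−Eᵢ/kT) = 1·e^(−0.10568) + 2·e^(−1.4927) + 2·e^(−2.9458) + 1·e^(−3.0515) + 2·e^(−4.4386) = 0.89971 + 0.44953 + 0.10512 + 0.047288 + 0.023625 = 1.5253.
F = −kT ln Z = −75.7 × ln(1.5253) = −75.7 × 0.42219 = -32.0 meV.

-32.0 meV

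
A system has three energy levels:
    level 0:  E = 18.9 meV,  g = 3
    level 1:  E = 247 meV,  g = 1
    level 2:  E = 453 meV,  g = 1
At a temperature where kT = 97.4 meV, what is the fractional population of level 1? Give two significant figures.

Eᵢ/kT = 0.1940, 2.536, 4.651.
Z = Σ gᵢe^(−Eᵢ/kT) = 3·e^(−0.1940) + 1·e^(−2.536) + 1·e^(−4.651) = 2.471 + 0.07918 + 0.009552 = 2.560.
P₁ = g₁ e^(−E₁/kT) / Z = 0.07918/2.560 = 0.031.

0.031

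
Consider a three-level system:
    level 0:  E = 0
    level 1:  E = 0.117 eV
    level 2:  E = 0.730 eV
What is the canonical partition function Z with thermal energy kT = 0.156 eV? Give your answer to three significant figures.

Z = 1.48

Eᵢ/kT = 0, 0.75000, 4.6795.
Z = Σ e^(−Eᵢ/kT) = e^(−0) + e^(−0.75000) + e^(−4.6795) = 1.0000 + 0.47237 + 0.0092837 = 1.4817.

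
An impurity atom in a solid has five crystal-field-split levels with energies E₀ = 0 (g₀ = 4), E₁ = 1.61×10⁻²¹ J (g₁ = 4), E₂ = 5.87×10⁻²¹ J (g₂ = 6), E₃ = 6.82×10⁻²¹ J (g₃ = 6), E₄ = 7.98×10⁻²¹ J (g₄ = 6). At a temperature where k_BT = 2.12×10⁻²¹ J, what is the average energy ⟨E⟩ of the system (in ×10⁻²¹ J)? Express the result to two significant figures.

Eᵢ/kT = 0, 0.7594, 2.769, 3.217, 3.764.
Z = Σ gᵢe^(−Eᵢ/kT) = 4·e^(−0) + 4·e^(−0.7594) + 6·e^(−2.769) + 6·e^(−3.217) + 6·e^(−3.764) = 4.000 + 1.872 + 0.3763 + 0.2405 + 0.1391 = 6.628.
⟨E⟩ = Σ Eᵢ gᵢe^(−Eᵢ/kT) / Z = (0·4.000 + 1.61·1.872 + 5.87·0.3763 + 6.82·0.2405 + 7.98·0.1391) / 6.628 = 1.2 ×10⁻²¹ J.

1.2 ×10⁻²¹ J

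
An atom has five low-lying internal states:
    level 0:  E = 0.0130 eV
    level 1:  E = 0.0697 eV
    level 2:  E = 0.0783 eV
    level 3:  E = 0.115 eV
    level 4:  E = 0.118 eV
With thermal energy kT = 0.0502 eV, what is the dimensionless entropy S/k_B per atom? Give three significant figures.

1.29

Eᵢ/kT = 0.25896, 1.3884, 1.5598, 2.2908, 2.3506.
Z = Σ e^(−Eᵢ/kT) = e^(−0.25896) + e^(−1.3884) + e^(−1.5598) + e^(−2.2908) + e^(−2.3506) = 0.77185 + 0.24947 + 0.21018 + 0.10119 + 0.095312 = 1.4280.
⟨E⟩ = Σ EᵢPᵢ = 0.046753 eV.
S/k_B = ln Z + ⟨E⟩/kT = ln(1.4280) + 0.046753/0.0502 = 0.35627 + 0.93133 = 1.29.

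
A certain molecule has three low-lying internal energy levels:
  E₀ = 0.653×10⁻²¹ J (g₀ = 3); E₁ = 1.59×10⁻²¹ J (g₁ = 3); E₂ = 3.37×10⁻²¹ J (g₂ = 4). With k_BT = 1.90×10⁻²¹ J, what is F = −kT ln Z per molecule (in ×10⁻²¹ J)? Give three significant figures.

Eᵢ/kT = 0.34368, 0.83684, 1.7737.
Z = Σ gᵢe^(−Eᵢ/kT) = 3·e^(−0.34368) + 3·e^(−0.83684) + 4·e^(−1.7737) = 2.1275 + 1.2992 + 0.67882 = 4.1055.
F = −kT ln Z = −1.90 × ln(4.1055) = −1.90 × 1.4123 = -2.68 ×10⁻²¹ J.

-2.68 ×10⁻²¹ J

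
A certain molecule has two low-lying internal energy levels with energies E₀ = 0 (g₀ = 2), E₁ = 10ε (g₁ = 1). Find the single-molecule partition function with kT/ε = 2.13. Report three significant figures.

Eᵢ/kT = 0, 4.6948.
Z = Σ gᵢe^(−Eᵢ/kT) = 2·e^(−0) + 1·e^(−4.6948) = 2.0000 + 0.0091427 = 2.0091.

Z = 2.01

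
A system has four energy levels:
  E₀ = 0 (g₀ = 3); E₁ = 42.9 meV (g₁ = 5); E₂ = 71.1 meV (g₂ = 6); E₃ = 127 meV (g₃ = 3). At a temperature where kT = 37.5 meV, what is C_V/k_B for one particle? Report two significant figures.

0.68

Eᵢ/kT = 0, 1.144, 1.896, 3.387.
Z = Σ gᵢe^(−Eᵢ/kT) = 3·e^(−0) + 5·e^(−1.144) + 6·e^(−1.896) + 3·e^(−3.387) = 3.000 + 1.593 + 0.9010 + 0.1014 = 5.595.
⟨E⟩ = 25.97 meV, ⟨E²⟩ = 1630 meV².
C_V/k_B = (⟨E²⟩ − ⟨E⟩²)/(kT)² = (1630 − 674.4)/1406 = 0.68.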